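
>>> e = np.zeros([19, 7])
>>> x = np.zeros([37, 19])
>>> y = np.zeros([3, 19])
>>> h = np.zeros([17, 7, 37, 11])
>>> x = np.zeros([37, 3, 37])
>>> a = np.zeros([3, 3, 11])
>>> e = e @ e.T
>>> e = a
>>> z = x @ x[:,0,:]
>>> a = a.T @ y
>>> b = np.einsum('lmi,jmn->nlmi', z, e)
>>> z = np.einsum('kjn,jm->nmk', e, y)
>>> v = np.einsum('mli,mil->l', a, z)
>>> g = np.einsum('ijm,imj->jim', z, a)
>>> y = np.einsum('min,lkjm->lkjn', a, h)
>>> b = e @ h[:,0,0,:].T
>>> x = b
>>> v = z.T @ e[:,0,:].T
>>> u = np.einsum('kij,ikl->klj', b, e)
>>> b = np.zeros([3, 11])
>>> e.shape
(3, 3, 11)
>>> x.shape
(3, 3, 17)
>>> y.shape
(17, 7, 37, 19)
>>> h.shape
(17, 7, 37, 11)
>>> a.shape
(11, 3, 19)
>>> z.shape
(11, 19, 3)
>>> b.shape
(3, 11)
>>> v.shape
(3, 19, 3)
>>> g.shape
(19, 11, 3)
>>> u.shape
(3, 11, 17)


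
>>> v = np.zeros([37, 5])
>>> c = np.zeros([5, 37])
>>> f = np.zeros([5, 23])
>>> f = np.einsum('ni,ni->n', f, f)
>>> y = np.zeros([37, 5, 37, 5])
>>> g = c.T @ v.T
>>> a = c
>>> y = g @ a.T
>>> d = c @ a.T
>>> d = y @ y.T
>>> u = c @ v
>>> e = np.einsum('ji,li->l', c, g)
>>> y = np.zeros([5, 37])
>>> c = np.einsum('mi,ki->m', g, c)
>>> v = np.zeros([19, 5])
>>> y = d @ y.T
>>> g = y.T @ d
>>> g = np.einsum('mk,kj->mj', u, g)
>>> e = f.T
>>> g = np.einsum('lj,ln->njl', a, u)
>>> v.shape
(19, 5)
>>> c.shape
(37,)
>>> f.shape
(5,)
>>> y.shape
(37, 5)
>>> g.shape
(5, 37, 5)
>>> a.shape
(5, 37)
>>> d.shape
(37, 37)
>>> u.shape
(5, 5)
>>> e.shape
(5,)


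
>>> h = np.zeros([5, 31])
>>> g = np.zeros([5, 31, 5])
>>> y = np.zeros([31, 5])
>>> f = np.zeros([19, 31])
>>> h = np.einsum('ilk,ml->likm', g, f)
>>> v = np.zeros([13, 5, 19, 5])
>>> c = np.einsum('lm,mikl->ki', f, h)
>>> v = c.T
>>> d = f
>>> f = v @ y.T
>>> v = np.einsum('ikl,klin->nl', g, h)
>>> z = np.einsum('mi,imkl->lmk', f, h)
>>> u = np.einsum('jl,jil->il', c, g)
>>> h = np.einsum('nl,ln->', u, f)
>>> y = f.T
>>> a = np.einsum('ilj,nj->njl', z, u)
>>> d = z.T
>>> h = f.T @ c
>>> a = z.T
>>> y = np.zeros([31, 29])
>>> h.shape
(31, 5)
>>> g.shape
(5, 31, 5)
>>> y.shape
(31, 29)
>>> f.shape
(5, 31)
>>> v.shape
(19, 5)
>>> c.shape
(5, 5)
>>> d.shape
(5, 5, 19)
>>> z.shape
(19, 5, 5)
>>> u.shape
(31, 5)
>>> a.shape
(5, 5, 19)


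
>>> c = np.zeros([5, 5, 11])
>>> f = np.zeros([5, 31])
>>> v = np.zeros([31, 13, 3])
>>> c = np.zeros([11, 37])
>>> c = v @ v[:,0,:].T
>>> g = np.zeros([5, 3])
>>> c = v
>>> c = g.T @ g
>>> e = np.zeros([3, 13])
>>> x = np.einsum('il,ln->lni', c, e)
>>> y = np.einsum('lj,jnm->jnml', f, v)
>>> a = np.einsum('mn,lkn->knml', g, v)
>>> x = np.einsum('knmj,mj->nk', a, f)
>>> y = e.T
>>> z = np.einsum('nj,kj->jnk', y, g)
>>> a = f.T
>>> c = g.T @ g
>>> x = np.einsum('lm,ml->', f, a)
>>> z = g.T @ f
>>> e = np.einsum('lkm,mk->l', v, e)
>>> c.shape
(3, 3)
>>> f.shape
(5, 31)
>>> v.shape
(31, 13, 3)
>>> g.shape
(5, 3)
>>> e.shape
(31,)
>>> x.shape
()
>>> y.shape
(13, 3)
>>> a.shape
(31, 5)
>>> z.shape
(3, 31)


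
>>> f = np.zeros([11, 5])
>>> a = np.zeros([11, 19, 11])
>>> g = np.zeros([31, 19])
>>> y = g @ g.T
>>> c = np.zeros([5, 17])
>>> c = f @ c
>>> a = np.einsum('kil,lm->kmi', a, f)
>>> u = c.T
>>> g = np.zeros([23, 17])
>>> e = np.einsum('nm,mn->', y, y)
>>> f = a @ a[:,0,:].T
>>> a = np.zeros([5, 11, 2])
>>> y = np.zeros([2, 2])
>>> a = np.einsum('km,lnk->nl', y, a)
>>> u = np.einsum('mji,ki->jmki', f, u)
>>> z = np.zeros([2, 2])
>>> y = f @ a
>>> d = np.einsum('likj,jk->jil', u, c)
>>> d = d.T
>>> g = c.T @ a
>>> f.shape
(11, 5, 11)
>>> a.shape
(11, 5)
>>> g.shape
(17, 5)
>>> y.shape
(11, 5, 5)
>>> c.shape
(11, 17)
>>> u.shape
(5, 11, 17, 11)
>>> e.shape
()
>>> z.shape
(2, 2)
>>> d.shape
(5, 11, 11)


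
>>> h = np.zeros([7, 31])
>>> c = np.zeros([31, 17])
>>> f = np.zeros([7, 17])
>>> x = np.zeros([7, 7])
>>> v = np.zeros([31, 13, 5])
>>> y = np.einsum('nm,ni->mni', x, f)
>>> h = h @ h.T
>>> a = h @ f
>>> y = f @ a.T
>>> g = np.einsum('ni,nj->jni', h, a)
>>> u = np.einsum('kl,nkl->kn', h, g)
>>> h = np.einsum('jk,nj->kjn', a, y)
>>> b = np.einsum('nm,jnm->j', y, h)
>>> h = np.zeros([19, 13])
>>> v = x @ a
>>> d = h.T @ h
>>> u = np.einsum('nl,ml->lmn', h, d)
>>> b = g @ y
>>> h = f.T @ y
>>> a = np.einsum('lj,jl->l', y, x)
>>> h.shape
(17, 7)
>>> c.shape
(31, 17)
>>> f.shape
(7, 17)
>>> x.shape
(7, 7)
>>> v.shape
(7, 17)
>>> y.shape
(7, 7)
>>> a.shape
(7,)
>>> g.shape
(17, 7, 7)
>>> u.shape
(13, 13, 19)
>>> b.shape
(17, 7, 7)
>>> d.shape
(13, 13)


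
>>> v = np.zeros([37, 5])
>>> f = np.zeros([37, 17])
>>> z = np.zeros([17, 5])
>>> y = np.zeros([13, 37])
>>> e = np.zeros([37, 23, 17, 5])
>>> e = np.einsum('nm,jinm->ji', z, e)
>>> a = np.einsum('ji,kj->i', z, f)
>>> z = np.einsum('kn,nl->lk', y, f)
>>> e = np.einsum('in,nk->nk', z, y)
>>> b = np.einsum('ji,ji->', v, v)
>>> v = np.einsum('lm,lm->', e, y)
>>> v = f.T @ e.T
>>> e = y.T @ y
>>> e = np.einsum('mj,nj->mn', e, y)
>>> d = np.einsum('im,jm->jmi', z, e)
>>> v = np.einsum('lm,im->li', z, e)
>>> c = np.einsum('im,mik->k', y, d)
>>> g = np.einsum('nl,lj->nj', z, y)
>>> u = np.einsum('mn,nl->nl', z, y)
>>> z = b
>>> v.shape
(17, 37)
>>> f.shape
(37, 17)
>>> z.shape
()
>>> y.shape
(13, 37)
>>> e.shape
(37, 13)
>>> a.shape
(5,)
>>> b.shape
()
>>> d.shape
(37, 13, 17)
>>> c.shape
(17,)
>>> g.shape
(17, 37)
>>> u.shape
(13, 37)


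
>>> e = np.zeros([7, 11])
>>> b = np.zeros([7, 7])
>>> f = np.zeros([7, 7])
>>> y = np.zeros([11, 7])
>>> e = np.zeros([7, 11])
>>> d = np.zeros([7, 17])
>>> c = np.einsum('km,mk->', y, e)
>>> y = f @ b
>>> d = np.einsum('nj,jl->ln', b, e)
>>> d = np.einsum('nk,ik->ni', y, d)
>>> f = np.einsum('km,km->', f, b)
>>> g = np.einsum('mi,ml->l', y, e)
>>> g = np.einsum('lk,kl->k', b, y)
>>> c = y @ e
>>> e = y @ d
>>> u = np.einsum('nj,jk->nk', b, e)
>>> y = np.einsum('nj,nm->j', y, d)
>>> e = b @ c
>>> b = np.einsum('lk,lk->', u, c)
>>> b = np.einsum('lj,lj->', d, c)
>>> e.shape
(7, 11)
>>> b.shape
()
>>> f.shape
()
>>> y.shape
(7,)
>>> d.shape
(7, 11)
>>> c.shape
(7, 11)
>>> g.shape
(7,)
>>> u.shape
(7, 11)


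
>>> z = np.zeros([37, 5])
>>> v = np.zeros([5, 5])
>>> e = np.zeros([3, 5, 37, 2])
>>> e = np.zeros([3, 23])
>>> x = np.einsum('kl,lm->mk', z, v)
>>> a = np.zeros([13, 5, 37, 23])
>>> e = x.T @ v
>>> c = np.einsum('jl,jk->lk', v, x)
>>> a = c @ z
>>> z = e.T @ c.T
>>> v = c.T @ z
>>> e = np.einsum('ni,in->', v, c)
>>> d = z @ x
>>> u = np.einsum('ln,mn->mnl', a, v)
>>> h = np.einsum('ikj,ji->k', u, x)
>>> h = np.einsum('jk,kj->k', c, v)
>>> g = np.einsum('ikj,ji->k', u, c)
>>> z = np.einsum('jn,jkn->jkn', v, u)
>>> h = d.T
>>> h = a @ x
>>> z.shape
(37, 5, 5)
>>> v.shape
(37, 5)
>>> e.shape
()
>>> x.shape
(5, 37)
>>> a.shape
(5, 5)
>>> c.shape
(5, 37)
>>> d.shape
(5, 37)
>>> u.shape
(37, 5, 5)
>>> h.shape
(5, 37)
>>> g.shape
(5,)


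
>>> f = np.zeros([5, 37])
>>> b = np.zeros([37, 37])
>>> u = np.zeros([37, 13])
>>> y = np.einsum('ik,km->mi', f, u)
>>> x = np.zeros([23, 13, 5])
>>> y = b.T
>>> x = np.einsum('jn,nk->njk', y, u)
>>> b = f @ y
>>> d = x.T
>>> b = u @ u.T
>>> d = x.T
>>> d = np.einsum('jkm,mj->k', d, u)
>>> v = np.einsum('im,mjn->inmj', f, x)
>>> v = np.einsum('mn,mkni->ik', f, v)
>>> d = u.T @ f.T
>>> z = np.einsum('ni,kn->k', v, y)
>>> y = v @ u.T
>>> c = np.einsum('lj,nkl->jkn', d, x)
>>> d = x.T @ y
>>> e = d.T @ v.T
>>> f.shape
(5, 37)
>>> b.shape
(37, 37)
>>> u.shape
(37, 13)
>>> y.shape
(37, 37)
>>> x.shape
(37, 37, 13)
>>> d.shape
(13, 37, 37)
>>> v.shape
(37, 13)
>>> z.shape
(37,)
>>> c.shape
(5, 37, 37)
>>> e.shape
(37, 37, 37)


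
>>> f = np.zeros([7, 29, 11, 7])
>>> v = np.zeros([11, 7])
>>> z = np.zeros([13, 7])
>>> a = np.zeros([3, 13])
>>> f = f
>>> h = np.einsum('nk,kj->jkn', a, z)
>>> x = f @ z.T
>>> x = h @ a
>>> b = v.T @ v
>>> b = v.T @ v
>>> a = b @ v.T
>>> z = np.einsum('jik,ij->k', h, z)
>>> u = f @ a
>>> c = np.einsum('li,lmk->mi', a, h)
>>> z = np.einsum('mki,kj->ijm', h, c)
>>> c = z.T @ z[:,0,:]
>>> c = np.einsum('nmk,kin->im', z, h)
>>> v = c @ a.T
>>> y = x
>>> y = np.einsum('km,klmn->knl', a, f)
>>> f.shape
(7, 29, 11, 7)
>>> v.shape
(13, 7)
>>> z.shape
(3, 11, 7)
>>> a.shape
(7, 11)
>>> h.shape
(7, 13, 3)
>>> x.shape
(7, 13, 13)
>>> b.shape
(7, 7)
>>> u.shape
(7, 29, 11, 11)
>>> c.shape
(13, 11)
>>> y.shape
(7, 7, 29)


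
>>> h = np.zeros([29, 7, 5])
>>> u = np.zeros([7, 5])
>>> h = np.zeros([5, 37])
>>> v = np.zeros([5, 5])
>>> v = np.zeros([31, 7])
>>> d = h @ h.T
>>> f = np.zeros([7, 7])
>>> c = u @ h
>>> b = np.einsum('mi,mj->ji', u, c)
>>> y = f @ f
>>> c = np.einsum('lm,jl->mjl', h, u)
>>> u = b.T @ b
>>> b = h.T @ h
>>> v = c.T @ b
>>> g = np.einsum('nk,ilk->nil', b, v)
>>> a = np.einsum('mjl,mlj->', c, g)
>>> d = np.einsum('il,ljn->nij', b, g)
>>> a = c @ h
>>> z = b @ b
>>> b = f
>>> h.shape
(5, 37)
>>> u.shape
(5, 5)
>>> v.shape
(5, 7, 37)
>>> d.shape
(7, 37, 5)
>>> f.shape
(7, 7)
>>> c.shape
(37, 7, 5)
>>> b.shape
(7, 7)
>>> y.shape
(7, 7)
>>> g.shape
(37, 5, 7)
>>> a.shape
(37, 7, 37)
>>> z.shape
(37, 37)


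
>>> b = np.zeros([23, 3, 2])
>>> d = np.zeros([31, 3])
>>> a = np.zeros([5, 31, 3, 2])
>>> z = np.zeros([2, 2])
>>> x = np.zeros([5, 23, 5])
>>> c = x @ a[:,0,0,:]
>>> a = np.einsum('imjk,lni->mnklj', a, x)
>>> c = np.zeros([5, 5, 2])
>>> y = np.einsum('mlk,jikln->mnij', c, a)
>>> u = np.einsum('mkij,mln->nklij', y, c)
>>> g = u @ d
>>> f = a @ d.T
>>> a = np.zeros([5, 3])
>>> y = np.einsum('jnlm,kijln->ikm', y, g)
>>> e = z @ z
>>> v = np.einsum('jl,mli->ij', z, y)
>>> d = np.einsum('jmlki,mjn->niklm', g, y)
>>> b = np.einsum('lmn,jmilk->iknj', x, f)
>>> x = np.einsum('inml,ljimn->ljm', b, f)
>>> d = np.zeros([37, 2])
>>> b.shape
(2, 31, 5, 31)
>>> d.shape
(37, 2)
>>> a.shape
(5, 3)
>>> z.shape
(2, 2)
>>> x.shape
(31, 23, 5)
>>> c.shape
(5, 5, 2)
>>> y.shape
(3, 2, 31)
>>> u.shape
(2, 3, 5, 23, 31)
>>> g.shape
(2, 3, 5, 23, 3)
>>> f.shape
(31, 23, 2, 5, 31)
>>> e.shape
(2, 2)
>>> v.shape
(31, 2)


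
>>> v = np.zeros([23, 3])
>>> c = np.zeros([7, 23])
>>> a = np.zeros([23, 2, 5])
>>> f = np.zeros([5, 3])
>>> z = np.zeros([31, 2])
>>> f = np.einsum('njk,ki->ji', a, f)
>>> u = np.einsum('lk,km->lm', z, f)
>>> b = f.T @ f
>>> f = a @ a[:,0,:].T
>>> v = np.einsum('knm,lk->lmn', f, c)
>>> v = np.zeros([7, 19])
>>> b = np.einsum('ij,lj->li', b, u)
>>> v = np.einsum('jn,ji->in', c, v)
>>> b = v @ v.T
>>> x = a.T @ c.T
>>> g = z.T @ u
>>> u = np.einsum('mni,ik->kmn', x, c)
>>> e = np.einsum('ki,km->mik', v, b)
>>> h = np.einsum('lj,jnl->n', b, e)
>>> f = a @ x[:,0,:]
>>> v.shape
(19, 23)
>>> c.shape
(7, 23)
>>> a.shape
(23, 2, 5)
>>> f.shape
(23, 2, 7)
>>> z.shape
(31, 2)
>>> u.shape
(23, 5, 2)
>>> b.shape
(19, 19)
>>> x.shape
(5, 2, 7)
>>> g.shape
(2, 3)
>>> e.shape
(19, 23, 19)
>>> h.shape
(23,)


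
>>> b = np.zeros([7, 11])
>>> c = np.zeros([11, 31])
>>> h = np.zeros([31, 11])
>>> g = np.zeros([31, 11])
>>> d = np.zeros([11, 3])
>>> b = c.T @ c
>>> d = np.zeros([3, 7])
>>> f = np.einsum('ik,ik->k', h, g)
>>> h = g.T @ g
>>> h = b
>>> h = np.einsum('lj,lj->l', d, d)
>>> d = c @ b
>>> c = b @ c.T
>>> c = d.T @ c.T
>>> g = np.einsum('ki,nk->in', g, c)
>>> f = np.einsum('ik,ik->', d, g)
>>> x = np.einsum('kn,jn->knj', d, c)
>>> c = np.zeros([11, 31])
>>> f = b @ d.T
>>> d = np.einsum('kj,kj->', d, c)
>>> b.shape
(31, 31)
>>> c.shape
(11, 31)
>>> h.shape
(3,)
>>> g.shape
(11, 31)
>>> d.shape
()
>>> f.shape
(31, 11)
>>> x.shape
(11, 31, 31)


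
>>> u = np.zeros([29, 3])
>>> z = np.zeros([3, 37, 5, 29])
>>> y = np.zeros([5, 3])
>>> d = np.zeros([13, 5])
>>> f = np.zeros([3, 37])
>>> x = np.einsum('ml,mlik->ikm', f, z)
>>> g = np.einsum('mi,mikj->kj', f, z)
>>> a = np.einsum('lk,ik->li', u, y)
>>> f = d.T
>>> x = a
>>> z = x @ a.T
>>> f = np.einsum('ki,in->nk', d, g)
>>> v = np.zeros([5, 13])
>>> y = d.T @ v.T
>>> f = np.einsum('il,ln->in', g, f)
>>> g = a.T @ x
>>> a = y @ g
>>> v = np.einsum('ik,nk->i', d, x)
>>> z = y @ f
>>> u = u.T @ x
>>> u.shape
(3, 5)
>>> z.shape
(5, 13)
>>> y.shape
(5, 5)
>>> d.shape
(13, 5)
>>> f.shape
(5, 13)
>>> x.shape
(29, 5)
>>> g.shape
(5, 5)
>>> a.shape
(5, 5)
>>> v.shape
(13,)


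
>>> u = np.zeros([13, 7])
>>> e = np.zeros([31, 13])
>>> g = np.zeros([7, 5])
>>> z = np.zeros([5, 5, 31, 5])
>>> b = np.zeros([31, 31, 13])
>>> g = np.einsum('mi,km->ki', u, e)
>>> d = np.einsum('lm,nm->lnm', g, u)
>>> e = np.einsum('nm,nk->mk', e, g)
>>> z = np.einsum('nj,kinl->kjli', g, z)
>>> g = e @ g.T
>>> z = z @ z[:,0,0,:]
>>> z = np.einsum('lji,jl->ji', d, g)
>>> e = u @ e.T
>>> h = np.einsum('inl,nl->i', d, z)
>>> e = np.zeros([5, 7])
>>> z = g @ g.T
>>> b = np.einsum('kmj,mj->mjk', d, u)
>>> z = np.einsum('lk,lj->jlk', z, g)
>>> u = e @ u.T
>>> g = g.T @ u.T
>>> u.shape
(5, 13)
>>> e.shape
(5, 7)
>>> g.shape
(31, 5)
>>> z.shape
(31, 13, 13)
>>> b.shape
(13, 7, 31)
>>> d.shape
(31, 13, 7)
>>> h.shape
(31,)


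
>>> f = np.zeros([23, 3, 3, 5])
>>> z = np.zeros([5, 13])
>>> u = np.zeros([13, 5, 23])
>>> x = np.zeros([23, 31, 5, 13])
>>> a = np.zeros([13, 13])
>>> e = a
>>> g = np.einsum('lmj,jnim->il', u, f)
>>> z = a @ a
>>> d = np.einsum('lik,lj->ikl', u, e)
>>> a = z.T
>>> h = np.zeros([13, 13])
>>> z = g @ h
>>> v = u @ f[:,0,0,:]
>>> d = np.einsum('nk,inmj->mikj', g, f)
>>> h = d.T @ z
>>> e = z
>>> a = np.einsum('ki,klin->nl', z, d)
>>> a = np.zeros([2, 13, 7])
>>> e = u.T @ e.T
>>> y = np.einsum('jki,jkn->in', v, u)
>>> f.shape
(23, 3, 3, 5)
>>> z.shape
(3, 13)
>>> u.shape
(13, 5, 23)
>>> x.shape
(23, 31, 5, 13)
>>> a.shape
(2, 13, 7)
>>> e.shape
(23, 5, 3)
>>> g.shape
(3, 13)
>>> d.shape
(3, 23, 13, 5)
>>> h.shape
(5, 13, 23, 13)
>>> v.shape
(13, 5, 5)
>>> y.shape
(5, 23)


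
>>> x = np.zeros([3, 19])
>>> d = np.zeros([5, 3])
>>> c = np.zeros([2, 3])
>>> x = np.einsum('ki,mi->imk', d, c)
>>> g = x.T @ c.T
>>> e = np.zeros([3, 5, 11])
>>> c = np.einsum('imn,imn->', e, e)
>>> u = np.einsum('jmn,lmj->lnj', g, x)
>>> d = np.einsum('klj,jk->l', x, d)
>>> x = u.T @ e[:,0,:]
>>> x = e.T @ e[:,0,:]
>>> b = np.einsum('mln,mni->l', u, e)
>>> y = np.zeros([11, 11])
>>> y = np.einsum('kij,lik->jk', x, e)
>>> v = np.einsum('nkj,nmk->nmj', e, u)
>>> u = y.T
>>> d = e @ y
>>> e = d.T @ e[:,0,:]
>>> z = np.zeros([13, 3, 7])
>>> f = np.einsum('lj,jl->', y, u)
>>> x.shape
(11, 5, 11)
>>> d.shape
(3, 5, 11)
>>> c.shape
()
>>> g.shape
(5, 2, 2)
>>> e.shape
(11, 5, 11)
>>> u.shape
(11, 11)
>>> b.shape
(2,)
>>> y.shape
(11, 11)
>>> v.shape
(3, 2, 11)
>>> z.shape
(13, 3, 7)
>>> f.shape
()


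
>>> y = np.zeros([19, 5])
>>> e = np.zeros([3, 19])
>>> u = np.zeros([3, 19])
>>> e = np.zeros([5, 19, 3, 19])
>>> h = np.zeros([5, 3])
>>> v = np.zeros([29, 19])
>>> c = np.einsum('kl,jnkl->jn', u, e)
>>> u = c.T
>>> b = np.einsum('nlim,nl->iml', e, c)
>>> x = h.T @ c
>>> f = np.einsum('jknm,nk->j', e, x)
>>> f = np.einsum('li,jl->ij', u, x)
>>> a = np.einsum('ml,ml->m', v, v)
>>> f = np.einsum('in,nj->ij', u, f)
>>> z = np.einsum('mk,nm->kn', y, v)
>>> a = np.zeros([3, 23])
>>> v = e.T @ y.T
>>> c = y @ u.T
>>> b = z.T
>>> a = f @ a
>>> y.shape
(19, 5)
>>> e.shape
(5, 19, 3, 19)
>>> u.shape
(19, 5)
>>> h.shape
(5, 3)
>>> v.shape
(19, 3, 19, 19)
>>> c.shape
(19, 19)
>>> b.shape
(29, 5)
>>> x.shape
(3, 19)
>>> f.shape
(19, 3)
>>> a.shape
(19, 23)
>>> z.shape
(5, 29)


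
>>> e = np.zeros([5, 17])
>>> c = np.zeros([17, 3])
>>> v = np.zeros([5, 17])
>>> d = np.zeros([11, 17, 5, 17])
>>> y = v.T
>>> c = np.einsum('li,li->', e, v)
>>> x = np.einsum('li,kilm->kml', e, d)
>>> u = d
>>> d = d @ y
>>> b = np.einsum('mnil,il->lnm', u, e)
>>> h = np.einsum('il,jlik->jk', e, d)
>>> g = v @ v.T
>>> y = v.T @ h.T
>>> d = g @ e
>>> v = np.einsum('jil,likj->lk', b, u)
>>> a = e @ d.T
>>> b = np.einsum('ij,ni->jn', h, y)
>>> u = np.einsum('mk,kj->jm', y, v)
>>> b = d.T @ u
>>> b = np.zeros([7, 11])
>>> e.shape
(5, 17)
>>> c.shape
()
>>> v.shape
(11, 5)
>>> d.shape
(5, 17)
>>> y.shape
(17, 11)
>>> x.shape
(11, 17, 5)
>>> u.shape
(5, 17)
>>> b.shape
(7, 11)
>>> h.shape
(11, 5)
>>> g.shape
(5, 5)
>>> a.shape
(5, 5)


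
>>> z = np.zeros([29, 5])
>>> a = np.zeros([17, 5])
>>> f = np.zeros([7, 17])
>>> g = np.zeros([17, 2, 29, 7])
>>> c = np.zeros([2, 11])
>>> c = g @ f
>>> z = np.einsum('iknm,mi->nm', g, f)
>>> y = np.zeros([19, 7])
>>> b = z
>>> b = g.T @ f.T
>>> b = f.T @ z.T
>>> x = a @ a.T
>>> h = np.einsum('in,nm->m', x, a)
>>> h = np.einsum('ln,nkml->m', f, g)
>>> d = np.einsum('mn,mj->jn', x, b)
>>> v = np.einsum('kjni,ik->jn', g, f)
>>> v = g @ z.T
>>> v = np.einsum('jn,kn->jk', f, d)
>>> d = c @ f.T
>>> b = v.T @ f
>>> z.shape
(29, 7)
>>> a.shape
(17, 5)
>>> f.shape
(7, 17)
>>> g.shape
(17, 2, 29, 7)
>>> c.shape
(17, 2, 29, 17)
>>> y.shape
(19, 7)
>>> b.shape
(29, 17)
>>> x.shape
(17, 17)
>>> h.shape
(29,)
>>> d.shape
(17, 2, 29, 7)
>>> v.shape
(7, 29)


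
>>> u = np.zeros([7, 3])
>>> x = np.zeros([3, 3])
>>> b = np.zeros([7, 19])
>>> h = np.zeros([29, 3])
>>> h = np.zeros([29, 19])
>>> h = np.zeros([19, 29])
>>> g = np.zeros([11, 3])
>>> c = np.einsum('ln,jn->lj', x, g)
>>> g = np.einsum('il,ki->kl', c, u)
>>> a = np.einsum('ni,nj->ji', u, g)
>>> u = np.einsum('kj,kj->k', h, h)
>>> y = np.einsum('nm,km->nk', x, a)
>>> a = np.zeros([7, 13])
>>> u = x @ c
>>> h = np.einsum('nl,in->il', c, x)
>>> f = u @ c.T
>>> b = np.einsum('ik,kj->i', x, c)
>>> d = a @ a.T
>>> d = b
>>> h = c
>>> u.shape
(3, 11)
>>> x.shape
(3, 3)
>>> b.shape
(3,)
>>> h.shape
(3, 11)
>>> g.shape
(7, 11)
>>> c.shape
(3, 11)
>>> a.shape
(7, 13)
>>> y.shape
(3, 11)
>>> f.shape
(3, 3)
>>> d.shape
(3,)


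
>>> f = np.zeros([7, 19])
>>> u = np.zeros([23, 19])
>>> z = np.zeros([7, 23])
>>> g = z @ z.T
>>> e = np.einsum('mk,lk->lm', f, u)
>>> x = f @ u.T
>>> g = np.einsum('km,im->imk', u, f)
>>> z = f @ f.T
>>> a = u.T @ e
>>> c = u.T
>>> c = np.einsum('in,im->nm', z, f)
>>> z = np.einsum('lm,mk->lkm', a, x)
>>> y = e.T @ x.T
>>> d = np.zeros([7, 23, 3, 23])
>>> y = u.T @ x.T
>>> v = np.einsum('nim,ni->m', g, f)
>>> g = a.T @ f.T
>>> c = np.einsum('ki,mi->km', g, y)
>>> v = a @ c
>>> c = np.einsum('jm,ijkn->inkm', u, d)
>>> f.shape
(7, 19)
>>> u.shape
(23, 19)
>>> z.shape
(19, 23, 7)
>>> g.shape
(7, 7)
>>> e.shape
(23, 7)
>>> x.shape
(7, 23)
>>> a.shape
(19, 7)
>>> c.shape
(7, 23, 3, 19)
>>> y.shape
(19, 7)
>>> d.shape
(7, 23, 3, 23)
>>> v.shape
(19, 19)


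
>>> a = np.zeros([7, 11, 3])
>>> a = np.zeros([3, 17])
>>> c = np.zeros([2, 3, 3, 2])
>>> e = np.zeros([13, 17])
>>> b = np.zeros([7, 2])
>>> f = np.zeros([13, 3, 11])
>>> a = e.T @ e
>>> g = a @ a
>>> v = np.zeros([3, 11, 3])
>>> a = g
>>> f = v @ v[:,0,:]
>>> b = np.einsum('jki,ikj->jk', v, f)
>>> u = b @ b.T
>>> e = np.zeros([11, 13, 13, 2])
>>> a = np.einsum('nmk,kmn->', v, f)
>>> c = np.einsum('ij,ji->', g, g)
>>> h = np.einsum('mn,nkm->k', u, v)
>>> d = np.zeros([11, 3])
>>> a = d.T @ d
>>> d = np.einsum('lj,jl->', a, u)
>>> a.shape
(3, 3)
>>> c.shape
()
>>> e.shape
(11, 13, 13, 2)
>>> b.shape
(3, 11)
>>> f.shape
(3, 11, 3)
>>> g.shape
(17, 17)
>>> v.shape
(3, 11, 3)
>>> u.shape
(3, 3)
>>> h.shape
(11,)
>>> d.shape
()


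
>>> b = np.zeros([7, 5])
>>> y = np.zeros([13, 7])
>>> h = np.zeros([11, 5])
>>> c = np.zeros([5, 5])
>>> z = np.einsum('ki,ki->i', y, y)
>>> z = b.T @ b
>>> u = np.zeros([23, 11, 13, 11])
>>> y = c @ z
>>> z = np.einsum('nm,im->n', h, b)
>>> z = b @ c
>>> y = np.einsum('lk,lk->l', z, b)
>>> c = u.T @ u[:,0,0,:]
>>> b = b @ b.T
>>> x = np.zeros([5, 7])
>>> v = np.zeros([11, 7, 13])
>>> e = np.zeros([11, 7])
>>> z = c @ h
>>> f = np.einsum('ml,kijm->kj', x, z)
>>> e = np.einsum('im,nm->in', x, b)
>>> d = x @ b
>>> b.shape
(7, 7)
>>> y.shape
(7,)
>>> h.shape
(11, 5)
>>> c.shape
(11, 13, 11, 11)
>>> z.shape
(11, 13, 11, 5)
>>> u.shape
(23, 11, 13, 11)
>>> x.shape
(5, 7)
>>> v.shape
(11, 7, 13)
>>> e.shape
(5, 7)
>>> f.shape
(11, 11)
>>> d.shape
(5, 7)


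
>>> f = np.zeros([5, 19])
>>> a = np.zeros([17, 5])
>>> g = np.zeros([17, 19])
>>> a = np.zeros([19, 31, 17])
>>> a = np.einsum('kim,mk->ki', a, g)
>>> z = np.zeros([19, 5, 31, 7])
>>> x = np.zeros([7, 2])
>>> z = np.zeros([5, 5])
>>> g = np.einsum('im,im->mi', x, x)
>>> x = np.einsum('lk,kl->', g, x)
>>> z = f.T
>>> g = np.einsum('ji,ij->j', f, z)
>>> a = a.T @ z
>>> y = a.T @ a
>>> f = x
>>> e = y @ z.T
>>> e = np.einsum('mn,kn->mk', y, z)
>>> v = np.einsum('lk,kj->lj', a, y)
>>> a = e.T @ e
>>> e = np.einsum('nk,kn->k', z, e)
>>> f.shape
()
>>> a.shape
(19, 19)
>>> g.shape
(5,)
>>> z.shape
(19, 5)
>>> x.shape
()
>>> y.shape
(5, 5)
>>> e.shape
(5,)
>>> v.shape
(31, 5)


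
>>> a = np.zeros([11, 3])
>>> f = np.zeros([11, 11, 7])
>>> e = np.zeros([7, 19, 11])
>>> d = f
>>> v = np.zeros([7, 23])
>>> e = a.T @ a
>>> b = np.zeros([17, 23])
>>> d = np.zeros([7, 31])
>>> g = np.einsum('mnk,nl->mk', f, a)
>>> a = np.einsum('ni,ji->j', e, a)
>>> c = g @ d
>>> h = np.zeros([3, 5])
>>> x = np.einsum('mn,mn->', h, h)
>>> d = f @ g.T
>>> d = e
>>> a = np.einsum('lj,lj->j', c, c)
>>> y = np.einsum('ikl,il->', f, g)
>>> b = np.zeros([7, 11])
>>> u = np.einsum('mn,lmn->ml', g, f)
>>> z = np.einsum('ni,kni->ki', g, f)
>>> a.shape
(31,)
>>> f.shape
(11, 11, 7)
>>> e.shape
(3, 3)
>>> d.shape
(3, 3)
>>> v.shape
(7, 23)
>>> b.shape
(7, 11)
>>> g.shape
(11, 7)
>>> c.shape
(11, 31)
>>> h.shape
(3, 5)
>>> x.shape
()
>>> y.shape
()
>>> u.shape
(11, 11)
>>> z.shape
(11, 7)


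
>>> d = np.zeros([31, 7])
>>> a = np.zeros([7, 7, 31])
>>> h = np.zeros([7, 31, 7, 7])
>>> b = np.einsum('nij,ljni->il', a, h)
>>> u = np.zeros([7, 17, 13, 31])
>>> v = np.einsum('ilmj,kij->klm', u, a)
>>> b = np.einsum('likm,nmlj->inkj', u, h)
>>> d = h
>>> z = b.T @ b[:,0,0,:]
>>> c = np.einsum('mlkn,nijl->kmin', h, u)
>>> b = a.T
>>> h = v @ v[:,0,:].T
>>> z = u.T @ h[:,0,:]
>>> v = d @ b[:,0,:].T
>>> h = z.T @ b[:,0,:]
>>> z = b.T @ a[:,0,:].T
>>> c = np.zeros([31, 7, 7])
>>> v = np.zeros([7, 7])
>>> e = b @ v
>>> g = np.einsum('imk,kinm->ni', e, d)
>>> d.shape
(7, 31, 7, 7)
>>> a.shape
(7, 7, 31)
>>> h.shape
(7, 17, 13, 7)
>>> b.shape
(31, 7, 7)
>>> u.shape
(7, 17, 13, 31)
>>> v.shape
(7, 7)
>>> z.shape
(7, 7, 7)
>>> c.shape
(31, 7, 7)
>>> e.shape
(31, 7, 7)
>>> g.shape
(7, 31)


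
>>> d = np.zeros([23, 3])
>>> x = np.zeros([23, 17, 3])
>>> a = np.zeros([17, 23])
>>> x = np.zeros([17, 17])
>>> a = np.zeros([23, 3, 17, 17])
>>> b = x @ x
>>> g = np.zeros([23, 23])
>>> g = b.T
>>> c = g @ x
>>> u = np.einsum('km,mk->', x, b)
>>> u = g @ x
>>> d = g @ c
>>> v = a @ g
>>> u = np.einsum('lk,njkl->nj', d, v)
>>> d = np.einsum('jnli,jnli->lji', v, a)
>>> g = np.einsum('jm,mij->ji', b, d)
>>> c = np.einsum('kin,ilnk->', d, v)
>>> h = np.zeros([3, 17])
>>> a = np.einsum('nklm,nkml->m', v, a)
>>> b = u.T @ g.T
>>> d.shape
(17, 23, 17)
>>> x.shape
(17, 17)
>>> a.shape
(17,)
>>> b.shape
(3, 17)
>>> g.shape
(17, 23)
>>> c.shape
()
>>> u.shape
(23, 3)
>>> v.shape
(23, 3, 17, 17)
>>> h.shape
(3, 17)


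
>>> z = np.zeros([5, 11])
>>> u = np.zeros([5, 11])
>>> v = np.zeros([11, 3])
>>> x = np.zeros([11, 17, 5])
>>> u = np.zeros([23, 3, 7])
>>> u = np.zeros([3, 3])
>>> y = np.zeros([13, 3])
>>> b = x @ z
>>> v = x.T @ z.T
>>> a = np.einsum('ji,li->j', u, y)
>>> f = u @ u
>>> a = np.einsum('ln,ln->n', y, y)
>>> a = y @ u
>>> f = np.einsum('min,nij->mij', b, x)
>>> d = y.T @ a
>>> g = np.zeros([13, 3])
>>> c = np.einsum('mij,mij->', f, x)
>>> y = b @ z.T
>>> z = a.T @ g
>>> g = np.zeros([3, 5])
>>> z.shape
(3, 3)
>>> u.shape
(3, 3)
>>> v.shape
(5, 17, 5)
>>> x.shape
(11, 17, 5)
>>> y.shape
(11, 17, 5)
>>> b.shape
(11, 17, 11)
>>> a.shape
(13, 3)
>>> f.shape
(11, 17, 5)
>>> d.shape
(3, 3)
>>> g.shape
(3, 5)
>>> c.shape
()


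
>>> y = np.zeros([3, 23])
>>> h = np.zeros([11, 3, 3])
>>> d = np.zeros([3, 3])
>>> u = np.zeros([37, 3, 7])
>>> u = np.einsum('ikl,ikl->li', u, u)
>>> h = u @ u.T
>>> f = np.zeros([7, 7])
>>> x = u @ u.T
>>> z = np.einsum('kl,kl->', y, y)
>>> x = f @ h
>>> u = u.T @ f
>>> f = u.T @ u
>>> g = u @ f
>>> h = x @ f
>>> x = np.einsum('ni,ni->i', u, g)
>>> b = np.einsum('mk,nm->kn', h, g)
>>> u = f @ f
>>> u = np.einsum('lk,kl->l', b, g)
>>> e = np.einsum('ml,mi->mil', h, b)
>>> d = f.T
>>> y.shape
(3, 23)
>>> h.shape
(7, 7)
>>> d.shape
(7, 7)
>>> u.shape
(7,)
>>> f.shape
(7, 7)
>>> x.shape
(7,)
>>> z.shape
()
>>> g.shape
(37, 7)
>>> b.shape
(7, 37)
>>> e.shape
(7, 37, 7)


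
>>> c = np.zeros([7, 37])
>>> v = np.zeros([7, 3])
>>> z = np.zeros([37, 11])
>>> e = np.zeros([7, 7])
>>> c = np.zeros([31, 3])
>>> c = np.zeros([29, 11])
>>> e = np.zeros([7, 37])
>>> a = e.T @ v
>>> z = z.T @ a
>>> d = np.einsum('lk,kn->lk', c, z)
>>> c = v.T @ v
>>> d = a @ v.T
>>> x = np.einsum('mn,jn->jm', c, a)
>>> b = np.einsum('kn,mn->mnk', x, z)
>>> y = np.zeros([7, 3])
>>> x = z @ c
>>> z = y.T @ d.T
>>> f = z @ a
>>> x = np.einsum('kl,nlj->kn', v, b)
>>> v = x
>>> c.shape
(3, 3)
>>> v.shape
(7, 11)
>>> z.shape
(3, 37)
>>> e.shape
(7, 37)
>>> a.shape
(37, 3)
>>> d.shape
(37, 7)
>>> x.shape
(7, 11)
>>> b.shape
(11, 3, 37)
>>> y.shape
(7, 3)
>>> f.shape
(3, 3)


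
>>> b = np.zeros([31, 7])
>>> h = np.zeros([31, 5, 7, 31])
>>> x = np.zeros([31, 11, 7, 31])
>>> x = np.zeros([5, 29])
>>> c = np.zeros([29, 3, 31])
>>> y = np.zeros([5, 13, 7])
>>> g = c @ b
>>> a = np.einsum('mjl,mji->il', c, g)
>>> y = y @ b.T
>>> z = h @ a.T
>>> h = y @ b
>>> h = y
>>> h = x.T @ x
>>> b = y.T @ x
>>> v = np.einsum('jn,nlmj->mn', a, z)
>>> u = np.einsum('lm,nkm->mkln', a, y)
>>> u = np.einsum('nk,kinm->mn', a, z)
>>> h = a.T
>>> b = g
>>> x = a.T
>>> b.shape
(29, 3, 7)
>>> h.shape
(31, 7)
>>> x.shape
(31, 7)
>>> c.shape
(29, 3, 31)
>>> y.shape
(5, 13, 31)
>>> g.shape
(29, 3, 7)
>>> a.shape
(7, 31)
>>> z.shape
(31, 5, 7, 7)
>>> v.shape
(7, 31)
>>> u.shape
(7, 7)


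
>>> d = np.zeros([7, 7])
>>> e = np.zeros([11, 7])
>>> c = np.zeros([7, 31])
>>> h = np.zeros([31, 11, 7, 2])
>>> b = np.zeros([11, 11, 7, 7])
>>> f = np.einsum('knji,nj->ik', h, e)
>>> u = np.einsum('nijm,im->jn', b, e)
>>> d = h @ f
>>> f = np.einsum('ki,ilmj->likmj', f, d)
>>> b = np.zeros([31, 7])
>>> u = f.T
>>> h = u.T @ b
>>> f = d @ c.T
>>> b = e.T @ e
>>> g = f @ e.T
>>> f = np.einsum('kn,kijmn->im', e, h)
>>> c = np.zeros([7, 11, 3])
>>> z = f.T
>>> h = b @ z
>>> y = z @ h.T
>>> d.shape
(31, 11, 7, 31)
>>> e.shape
(11, 7)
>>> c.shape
(7, 11, 3)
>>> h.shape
(7, 31)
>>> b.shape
(7, 7)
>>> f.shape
(31, 7)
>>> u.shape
(31, 7, 2, 31, 11)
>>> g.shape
(31, 11, 7, 11)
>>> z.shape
(7, 31)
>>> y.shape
(7, 7)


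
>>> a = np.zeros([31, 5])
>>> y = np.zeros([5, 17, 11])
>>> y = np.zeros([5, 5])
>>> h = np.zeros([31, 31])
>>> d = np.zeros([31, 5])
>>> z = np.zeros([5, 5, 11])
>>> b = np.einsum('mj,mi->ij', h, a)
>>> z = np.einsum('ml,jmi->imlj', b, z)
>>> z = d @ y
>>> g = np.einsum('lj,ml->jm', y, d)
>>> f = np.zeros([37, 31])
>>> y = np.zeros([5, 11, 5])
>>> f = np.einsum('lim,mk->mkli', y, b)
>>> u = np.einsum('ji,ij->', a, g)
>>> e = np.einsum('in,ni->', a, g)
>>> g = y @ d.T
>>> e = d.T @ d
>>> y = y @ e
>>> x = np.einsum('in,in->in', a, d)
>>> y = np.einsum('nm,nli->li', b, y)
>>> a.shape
(31, 5)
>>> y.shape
(11, 5)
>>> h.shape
(31, 31)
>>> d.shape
(31, 5)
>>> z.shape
(31, 5)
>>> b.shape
(5, 31)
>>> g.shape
(5, 11, 31)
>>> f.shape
(5, 31, 5, 11)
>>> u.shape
()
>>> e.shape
(5, 5)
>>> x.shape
(31, 5)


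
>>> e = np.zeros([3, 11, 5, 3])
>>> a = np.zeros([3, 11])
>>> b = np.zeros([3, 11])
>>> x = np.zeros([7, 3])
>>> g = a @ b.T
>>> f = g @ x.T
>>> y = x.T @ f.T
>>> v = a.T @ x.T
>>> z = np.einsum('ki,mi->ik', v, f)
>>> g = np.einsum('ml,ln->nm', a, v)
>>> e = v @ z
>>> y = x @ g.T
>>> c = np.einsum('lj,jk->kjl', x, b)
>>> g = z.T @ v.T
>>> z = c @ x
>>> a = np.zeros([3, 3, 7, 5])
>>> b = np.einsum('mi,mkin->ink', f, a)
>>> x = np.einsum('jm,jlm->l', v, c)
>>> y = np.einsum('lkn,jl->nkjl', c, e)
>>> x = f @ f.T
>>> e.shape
(11, 11)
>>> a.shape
(3, 3, 7, 5)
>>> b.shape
(7, 5, 3)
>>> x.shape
(3, 3)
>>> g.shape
(11, 11)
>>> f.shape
(3, 7)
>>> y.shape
(7, 3, 11, 11)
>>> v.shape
(11, 7)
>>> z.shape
(11, 3, 3)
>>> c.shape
(11, 3, 7)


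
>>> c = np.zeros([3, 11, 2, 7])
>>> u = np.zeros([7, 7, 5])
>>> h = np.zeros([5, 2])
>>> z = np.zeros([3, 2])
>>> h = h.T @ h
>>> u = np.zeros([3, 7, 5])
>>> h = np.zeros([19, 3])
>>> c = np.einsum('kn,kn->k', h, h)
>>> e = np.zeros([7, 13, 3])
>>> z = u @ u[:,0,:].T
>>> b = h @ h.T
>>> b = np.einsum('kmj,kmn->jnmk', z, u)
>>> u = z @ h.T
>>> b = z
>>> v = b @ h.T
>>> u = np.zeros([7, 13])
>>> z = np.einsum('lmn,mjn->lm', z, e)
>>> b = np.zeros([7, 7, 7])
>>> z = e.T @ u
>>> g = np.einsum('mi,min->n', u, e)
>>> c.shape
(19,)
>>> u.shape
(7, 13)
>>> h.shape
(19, 3)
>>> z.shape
(3, 13, 13)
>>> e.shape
(7, 13, 3)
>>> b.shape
(7, 7, 7)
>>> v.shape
(3, 7, 19)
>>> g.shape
(3,)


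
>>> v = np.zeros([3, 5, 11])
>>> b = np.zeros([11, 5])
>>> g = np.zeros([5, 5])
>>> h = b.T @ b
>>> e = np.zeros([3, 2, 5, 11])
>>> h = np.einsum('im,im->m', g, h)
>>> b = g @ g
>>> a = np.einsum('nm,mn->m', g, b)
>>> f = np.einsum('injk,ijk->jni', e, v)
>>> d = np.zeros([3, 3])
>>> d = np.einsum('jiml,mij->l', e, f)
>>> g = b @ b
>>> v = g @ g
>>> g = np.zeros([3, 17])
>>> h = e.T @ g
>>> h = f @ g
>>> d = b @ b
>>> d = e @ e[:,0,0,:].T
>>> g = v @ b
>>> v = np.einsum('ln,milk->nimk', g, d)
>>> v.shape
(5, 2, 3, 3)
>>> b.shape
(5, 5)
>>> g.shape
(5, 5)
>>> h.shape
(5, 2, 17)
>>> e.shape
(3, 2, 5, 11)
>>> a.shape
(5,)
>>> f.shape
(5, 2, 3)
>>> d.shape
(3, 2, 5, 3)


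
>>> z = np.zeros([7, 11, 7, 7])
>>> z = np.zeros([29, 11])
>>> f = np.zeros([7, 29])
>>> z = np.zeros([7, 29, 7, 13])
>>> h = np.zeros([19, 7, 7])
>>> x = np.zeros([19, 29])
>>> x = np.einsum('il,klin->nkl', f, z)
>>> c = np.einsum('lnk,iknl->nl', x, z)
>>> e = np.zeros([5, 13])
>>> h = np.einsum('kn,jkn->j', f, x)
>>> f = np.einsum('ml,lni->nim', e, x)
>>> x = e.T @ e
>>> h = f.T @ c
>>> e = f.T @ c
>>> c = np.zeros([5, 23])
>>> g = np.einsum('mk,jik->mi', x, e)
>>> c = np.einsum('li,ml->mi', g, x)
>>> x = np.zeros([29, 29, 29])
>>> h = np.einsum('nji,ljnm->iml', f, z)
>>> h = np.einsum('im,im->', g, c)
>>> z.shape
(7, 29, 7, 13)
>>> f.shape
(7, 29, 5)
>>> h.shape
()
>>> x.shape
(29, 29, 29)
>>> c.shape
(13, 29)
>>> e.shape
(5, 29, 13)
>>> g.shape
(13, 29)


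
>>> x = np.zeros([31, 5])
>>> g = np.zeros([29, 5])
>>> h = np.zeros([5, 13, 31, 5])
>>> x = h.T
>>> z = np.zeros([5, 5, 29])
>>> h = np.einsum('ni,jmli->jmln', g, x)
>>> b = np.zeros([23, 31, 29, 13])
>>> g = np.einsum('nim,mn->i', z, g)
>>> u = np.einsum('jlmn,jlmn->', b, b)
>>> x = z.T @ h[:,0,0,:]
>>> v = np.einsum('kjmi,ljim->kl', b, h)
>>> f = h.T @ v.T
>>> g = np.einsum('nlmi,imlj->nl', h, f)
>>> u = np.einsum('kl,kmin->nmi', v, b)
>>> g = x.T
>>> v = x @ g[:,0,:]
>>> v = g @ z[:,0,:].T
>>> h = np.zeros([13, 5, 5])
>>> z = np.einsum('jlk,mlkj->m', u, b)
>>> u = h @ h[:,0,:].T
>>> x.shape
(29, 5, 29)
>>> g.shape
(29, 5, 29)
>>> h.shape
(13, 5, 5)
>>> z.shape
(23,)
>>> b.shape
(23, 31, 29, 13)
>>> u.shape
(13, 5, 13)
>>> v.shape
(29, 5, 5)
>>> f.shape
(29, 13, 31, 23)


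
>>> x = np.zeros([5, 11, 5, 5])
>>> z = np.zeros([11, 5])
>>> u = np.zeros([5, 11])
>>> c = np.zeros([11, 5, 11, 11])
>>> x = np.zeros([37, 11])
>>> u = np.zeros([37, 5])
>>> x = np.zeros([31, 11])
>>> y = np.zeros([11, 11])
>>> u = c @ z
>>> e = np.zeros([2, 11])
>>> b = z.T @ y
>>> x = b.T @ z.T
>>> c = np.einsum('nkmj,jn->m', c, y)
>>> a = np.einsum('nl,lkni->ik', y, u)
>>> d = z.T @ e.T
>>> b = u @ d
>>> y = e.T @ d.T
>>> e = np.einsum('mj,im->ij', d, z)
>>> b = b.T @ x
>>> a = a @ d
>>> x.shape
(11, 11)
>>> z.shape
(11, 5)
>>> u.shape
(11, 5, 11, 5)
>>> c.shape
(11,)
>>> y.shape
(11, 5)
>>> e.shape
(11, 2)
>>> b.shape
(2, 11, 5, 11)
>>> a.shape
(5, 2)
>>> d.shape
(5, 2)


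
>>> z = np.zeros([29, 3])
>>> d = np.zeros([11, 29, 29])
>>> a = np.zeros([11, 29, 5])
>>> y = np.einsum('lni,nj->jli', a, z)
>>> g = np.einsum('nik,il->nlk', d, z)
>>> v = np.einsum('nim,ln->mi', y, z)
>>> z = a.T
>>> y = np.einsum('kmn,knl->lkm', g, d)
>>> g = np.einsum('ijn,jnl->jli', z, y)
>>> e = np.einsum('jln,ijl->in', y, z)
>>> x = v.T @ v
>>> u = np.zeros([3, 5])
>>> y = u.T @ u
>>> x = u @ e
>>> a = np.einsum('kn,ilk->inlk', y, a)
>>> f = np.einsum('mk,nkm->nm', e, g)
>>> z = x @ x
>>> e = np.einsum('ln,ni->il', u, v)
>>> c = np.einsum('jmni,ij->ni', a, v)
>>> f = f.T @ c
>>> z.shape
(3, 3)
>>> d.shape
(11, 29, 29)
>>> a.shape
(11, 5, 29, 5)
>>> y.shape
(5, 5)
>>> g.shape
(29, 3, 5)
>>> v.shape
(5, 11)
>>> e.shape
(11, 3)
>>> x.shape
(3, 3)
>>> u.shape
(3, 5)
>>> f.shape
(5, 5)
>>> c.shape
(29, 5)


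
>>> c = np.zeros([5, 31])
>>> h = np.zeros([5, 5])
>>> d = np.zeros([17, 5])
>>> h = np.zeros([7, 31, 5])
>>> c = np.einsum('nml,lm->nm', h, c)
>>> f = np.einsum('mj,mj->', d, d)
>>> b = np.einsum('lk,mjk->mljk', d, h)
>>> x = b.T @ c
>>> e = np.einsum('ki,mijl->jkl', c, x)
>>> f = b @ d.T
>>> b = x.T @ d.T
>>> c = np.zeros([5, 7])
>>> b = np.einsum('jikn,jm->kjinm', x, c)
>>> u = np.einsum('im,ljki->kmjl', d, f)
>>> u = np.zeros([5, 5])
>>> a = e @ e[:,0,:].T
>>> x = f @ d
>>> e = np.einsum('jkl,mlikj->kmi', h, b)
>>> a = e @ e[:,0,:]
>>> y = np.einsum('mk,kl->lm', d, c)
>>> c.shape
(5, 7)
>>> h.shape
(7, 31, 5)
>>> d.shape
(17, 5)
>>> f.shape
(7, 17, 31, 17)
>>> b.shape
(17, 5, 31, 31, 7)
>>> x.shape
(7, 17, 31, 5)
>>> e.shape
(31, 17, 31)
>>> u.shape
(5, 5)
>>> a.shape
(31, 17, 31)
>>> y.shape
(7, 17)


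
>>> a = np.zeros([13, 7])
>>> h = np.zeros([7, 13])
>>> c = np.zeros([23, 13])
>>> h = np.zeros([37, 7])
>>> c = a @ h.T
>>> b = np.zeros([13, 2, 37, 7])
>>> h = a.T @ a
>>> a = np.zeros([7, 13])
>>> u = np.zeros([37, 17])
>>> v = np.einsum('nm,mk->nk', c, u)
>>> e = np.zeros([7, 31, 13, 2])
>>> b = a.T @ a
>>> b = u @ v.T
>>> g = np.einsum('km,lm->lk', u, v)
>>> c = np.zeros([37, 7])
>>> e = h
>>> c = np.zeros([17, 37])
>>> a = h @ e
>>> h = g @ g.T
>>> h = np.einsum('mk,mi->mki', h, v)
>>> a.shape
(7, 7)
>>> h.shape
(13, 13, 17)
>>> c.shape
(17, 37)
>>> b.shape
(37, 13)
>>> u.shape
(37, 17)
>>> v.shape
(13, 17)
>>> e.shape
(7, 7)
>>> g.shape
(13, 37)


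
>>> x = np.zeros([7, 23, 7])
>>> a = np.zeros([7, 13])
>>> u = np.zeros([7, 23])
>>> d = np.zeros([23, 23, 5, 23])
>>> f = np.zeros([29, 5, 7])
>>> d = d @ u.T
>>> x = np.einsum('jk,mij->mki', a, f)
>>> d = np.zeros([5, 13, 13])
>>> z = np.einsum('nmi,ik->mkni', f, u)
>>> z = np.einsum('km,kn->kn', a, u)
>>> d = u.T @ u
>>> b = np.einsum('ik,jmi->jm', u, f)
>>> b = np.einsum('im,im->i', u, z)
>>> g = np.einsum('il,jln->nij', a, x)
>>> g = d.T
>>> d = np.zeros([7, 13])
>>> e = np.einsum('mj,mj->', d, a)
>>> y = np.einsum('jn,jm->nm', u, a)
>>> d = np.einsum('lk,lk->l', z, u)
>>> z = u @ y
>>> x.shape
(29, 13, 5)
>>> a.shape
(7, 13)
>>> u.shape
(7, 23)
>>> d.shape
(7,)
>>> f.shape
(29, 5, 7)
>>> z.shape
(7, 13)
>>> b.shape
(7,)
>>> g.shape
(23, 23)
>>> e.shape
()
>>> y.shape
(23, 13)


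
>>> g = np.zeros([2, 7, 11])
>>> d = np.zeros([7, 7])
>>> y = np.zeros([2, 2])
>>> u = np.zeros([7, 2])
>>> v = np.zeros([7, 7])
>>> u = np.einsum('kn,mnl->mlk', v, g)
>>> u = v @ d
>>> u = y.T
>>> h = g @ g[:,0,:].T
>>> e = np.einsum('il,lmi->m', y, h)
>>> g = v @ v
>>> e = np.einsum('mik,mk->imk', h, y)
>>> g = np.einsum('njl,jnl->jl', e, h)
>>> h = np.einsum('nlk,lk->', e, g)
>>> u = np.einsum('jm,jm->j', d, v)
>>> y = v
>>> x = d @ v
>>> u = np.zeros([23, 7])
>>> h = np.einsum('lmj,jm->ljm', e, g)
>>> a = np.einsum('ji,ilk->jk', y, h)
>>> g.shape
(2, 2)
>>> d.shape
(7, 7)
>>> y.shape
(7, 7)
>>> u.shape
(23, 7)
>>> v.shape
(7, 7)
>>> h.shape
(7, 2, 2)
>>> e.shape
(7, 2, 2)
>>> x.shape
(7, 7)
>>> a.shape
(7, 2)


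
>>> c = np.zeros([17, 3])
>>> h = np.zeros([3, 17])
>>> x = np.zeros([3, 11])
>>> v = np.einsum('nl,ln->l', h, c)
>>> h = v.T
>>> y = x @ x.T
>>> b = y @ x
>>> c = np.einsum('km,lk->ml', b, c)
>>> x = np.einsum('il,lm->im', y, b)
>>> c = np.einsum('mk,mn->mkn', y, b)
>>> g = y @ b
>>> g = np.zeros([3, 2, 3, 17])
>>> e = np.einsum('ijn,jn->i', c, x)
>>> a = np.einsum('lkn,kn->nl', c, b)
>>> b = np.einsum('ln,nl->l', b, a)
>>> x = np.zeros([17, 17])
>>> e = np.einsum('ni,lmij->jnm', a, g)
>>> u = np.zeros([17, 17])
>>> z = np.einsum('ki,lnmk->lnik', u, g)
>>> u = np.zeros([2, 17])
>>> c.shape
(3, 3, 11)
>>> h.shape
(17,)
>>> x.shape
(17, 17)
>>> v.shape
(17,)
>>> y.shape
(3, 3)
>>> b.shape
(3,)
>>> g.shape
(3, 2, 3, 17)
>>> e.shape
(17, 11, 2)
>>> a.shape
(11, 3)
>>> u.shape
(2, 17)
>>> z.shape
(3, 2, 17, 17)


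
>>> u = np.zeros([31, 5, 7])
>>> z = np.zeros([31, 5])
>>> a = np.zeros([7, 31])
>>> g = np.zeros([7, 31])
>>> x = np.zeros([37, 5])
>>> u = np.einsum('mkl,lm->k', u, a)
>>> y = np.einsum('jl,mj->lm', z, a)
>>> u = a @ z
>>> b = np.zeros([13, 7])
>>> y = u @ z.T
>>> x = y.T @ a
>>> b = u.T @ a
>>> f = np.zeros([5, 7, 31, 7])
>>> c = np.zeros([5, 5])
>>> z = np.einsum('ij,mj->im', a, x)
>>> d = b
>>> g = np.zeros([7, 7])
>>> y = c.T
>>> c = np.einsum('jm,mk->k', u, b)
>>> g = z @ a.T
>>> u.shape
(7, 5)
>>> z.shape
(7, 31)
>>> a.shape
(7, 31)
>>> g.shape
(7, 7)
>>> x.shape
(31, 31)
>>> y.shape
(5, 5)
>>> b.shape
(5, 31)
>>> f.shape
(5, 7, 31, 7)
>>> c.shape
(31,)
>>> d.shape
(5, 31)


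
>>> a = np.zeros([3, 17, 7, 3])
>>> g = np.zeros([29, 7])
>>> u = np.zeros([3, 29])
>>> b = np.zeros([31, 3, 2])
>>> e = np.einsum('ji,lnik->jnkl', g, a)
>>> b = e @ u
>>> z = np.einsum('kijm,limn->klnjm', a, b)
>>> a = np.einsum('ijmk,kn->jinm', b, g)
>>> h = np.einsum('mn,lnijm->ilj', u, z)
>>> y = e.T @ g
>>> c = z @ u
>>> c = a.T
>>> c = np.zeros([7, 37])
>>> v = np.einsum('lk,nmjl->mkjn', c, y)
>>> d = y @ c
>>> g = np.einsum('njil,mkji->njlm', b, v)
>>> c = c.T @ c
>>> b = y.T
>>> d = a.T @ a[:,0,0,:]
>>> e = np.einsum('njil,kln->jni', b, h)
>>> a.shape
(17, 29, 7, 3)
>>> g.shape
(29, 17, 29, 3)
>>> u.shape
(3, 29)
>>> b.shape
(7, 17, 3, 3)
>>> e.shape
(17, 7, 3)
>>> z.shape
(3, 29, 29, 7, 3)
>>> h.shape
(29, 3, 7)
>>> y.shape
(3, 3, 17, 7)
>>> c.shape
(37, 37)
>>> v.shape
(3, 37, 17, 3)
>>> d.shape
(3, 7, 29, 3)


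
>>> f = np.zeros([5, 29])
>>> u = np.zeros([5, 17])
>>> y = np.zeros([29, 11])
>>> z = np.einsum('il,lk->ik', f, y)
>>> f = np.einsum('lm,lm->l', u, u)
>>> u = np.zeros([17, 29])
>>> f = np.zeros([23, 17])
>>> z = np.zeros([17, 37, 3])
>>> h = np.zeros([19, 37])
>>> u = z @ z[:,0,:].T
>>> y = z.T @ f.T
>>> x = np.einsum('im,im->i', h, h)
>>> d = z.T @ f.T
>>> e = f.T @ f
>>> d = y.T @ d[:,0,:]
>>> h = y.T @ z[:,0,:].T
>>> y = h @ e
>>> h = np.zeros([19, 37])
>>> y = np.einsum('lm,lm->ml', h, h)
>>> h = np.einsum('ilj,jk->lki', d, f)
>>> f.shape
(23, 17)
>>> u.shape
(17, 37, 17)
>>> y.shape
(37, 19)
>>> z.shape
(17, 37, 3)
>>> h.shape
(37, 17, 23)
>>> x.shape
(19,)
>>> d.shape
(23, 37, 23)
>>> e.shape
(17, 17)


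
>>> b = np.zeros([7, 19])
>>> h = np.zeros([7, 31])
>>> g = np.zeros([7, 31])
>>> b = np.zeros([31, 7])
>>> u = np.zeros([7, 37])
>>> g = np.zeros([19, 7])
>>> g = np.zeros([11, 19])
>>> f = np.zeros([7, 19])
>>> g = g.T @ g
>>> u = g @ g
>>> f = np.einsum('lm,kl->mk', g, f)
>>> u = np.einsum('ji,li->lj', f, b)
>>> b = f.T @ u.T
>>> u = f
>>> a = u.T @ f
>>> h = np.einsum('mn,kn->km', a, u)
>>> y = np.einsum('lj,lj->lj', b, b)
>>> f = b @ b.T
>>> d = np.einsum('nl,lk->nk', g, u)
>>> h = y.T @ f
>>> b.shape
(7, 31)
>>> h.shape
(31, 7)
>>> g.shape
(19, 19)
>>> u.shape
(19, 7)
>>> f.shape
(7, 7)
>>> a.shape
(7, 7)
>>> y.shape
(7, 31)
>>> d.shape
(19, 7)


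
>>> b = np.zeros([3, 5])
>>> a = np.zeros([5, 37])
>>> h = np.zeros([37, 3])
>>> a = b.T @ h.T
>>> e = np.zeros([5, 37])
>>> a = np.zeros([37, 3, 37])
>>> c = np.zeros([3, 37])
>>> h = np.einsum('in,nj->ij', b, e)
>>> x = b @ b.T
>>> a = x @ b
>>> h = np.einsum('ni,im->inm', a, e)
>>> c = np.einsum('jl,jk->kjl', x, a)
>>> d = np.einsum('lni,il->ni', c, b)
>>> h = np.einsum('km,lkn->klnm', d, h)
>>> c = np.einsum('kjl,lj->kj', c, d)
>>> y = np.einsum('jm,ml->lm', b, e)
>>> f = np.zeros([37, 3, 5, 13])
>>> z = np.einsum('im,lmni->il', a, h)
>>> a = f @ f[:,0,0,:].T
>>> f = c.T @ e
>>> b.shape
(3, 5)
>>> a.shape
(37, 3, 5, 37)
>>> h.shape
(3, 5, 37, 3)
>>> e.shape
(5, 37)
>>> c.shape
(5, 3)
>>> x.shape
(3, 3)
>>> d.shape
(3, 3)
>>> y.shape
(37, 5)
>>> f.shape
(3, 37)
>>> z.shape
(3, 3)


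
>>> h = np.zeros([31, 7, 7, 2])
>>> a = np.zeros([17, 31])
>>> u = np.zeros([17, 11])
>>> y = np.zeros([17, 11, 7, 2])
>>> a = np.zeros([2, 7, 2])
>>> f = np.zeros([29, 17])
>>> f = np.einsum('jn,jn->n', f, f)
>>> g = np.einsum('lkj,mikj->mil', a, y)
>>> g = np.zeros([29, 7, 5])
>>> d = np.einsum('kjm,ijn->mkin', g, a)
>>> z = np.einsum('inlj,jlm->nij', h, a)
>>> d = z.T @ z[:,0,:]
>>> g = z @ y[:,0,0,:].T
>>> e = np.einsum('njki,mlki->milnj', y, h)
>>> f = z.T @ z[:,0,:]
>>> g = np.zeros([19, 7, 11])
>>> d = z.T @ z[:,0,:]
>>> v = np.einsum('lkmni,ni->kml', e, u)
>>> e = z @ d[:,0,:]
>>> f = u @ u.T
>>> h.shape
(31, 7, 7, 2)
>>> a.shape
(2, 7, 2)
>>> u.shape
(17, 11)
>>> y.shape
(17, 11, 7, 2)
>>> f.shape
(17, 17)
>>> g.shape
(19, 7, 11)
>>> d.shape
(2, 31, 2)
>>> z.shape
(7, 31, 2)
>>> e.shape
(7, 31, 2)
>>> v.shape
(2, 7, 31)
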